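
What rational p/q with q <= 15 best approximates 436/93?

61/13

Expand x = 436/93 as a continued fraction with the Euclidean algorithm:
  436 = 4*93 + 64, so a_0 = 4.
  93 = 1*64 + 29, so a_1 = 1.
  64 = 2*29 + 6, so a_2 = 2.
  29 = 4*6 + 5, so a_3 = 4.
  6 = 1*5 + 1, so a_4 = 1.
  5 = 5*1 + 0, so a_5 = 5.
so x = [4; 1, 2, 4, 1, 5].
Convergents (p_i = a_i*p_{i-1} + p_{i-2}, q_i = a_i*q_{i-1} + q_{i-2} with p_{-2}=0, p_{-1}=1, q_{-2}=1, q_{-1}=0), until the denominator exceeds 15:
  i=0: a_0=4, p_0 = 4*1 + 0 = 4, q_0 = 4*0 + 1 = 1.
  i=1: a_1=1, p_1 = 1*4 + 1 = 5, q_1 = 1*1 + 0 = 1.
  i=2: a_2=2, p_2 = 2*5 + 4 = 14, q_2 = 2*1 + 1 = 3.
  i=3: a_3=4, p_3 = 4*14 + 5 = 61, q_3 = 4*3 + 1 = 13.
  i=4: a_4=1, p_4 = 1*61 + 14 = 75, q_4 = 1*13 + 3 = 16.
q_4 = 16 > 15, so the last convergent with denominator <= 15 is p_3/q_3 = 61/13.
The closest fraction with denominator <= 15 is either p_3/q_3 or the intermediate fraction (k*p_3 + p_2)/(k*q_3 + q_2) with the largest k >= 1 whose denominator stays <= 15; these approach x as k grows, and every other convergent or intermediate fraction in range is farther away.
Largest k: floor((15 - q_2)/q_3) = floor((15 - 3)/13) = 0.
Since k = 0, no intermediate fraction beyond p_3/q_3 has denominator <= 15, so the convergent 61/13 is the closest (its error is |436*13 - 61*93|/(93*13) = 5/1209).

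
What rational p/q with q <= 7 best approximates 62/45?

7/5

Expand x = 62/45 as a continued fraction with the Euclidean algorithm:
  62 = 1*45 + 17, so a_0 = 1.
  45 = 2*17 + 11, so a_1 = 2.
  17 = 1*11 + 6, so a_2 = 1.
  11 = 1*6 + 5, so a_3 = 1.
  6 = 1*5 + 1, so a_4 = 1.
  5 = 5*1 + 0, so a_5 = 5.
so x = [1; 2, 1, 1, 1, 5].
Convergents (p_i = a_i*p_{i-1} + p_{i-2}, q_i = a_i*q_{i-1} + q_{i-2} with p_{-2}=0, p_{-1}=1, q_{-2}=1, q_{-1}=0), until the denominator exceeds 7:
  i=0: a_0=1, p_0 = 1*1 + 0 = 1, q_0 = 1*0 + 1 = 1.
  i=1: a_1=2, p_1 = 2*1 + 1 = 3, q_1 = 2*1 + 0 = 2.
  i=2: a_2=1, p_2 = 1*3 + 1 = 4, q_2 = 1*2 + 1 = 3.
  i=3: a_3=1, p_3 = 1*4 + 3 = 7, q_3 = 1*3 + 2 = 5.
  i=4: a_4=1, p_4 = 1*7 + 4 = 11, q_4 = 1*5 + 3 = 8.
q_4 = 8 > 7, so the last convergent with denominator <= 7 is p_3/q_3 = 7/5.
The closest fraction with denominator <= 7 is either p_3/q_3 or the intermediate fraction (k*p_3 + p_2)/(k*q_3 + q_2) with the largest k >= 1 whose denominator stays <= 7; these approach x as k grows, and every other convergent or intermediate fraction in range is farther away.
Largest k: floor((7 - q_2)/q_3) = floor((7 - 3)/5) = 0.
Since k = 0, no intermediate fraction beyond p_3/q_3 has denominator <= 7, so the convergent 7/5 is the closest (its error is |62*5 - 7*45|/(45*5) = 5/225).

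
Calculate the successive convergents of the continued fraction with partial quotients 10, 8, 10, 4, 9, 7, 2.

Using the convergent recurrence p_i = a_i*p_{i-1} + p_{i-2}, q_i = a_i*q_{i-1} + q_{i-2} with p_{-2}=0, p_{-1}=1, q_{-2}=1, q_{-1}=0:
  i=0: a_0=10, p_0 = 10*1 + 0 = 10, q_0 = 10*0 + 1 = 1.
  i=1: a_1=8, p_1 = 8*10 + 1 = 81, q_1 = 8*1 + 0 = 8.
  i=2: a_2=10, p_2 = 10*81 + 10 = 820, q_2 = 10*8 + 1 = 81.
  i=3: a_3=4, p_3 = 4*820 + 81 = 3361, q_3 = 4*81 + 8 = 332.
  i=4: a_4=9, p_4 = 9*3361 + 820 = 31069, q_4 = 9*332 + 81 = 3069.
  i=5: a_5=7, p_5 = 7*31069 + 3361 = 220844, q_5 = 7*3069 + 332 = 21815.
  i=6: a_6=2, p_6 = 2*220844 + 31069 = 472757, q_6 = 2*21815 + 3069 = 46699.

10/1, 81/8, 820/81, 3361/332, 31069/3069, 220844/21815, 472757/46699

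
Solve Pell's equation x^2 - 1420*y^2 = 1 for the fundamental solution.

First expand sqrt(1420) as a continued fraction. With x_i = (sqrt(1420) + m_i)/d_i and (m_0, d_0) = (0, 1): a_0 = floor(sqrt(1420)) = 37, since 37^2 = 1369 <= 1420 < 1444 = 38^2.
Iterate m_{i+1} = d_i*a_i - m_i, d_{i+1} = (1420 - m_{i+1}^2)/d_i, a_{i+1} = floor((a_0 + m_{i+1})/d_{i+1}):
  m_1 = 1*37 - 0 = 37, d_1 = (1420 - 37^2)/1 = 51/1 = 51, a_1 = floor((37 + 37)/51) = 1.
  m_2 = 51*1 - 37 = 14, d_2 = (1420 - 14^2)/51 = 1224/51 = 24, a_2 = floor((37 + 14)/24) = 2.
  m_3 = 24*2 - 14 = 34, d_3 = (1420 - 34^2)/24 = 264/24 = 11, a_3 = floor((37 + 34)/11) = 6.
  m_4 = 11*6 - 34 = 32, d_4 = (1420 - 32^2)/11 = 396/11 = 36, a_4 = floor((37 + 32)/36) = 1.
  m_5 = 36*1 - 32 = 4, d_5 = (1420 - 4^2)/36 = 1404/36 = 39, a_5 = floor((37 + 4)/39) = 1.
  m_6 = 39*1 - 4 = 35, d_6 = (1420 - 35^2)/39 = 195/39 = 5, a_6 = floor((37 + 35)/5) = 14.
  m_7 = 5*14 - 35 = 35, d_7 = (1420 - 35^2)/5 = 195/5 = 39, a_7 = floor((37 + 35)/39) = 1.
  m_8 = 39*1 - 35 = 4, d_8 = (1420 - 4^2)/39 = 1404/39 = 36, a_8 = floor((37 + 4)/36) = 1.
  m_9 = 36*1 - 4 = 32, d_9 = (1420 - 32^2)/36 = 396/36 = 11, a_9 = floor((37 + 32)/11) = 6.
  m_10 = 11*6 - 32 = 34, d_10 = (1420 - 34^2)/11 = 264/11 = 24, a_10 = floor((37 + 34)/24) = 2.
  m_11 = 24*2 - 34 = 14, d_11 = (1420 - 14^2)/24 = 1224/24 = 51, a_11 = floor((37 + 14)/51) = 1.
  m_12 = 51*1 - 14 = 37, d_12 = (1420 - 37^2)/51 = 51/51 = 1, a_12 = floor((37 + 37)/1) = 74.
  m_13 = 1*74 - 37 = 37, d_13 = (1420 - 37^2)/1 = 51/1 = 51: (m_13, d_13) = (m_1, d_1) = (37, 51), so from here the quotients repeat a_1, ..., a_12; the period length is 12.
So sqrt(1420) = [37; (1, 2, 6, 1, 1, 14, 1, 1, 6, 2, 1, 74)] with period length k = 12.
k is even, so the fundamental solution of x^2 - 1420y^2 = 1 is (p_{k-1}, q_{k-1}) = (p_11, q_11); compute convergents through index 11.
Convergents (p_i = a_i*p_{i-1} + p_{i-2}, q_i = a_i*q_{i-1} + q_{i-2} with p_{-2}=0, p_{-1}=1, q_{-2}=1, q_{-1}=0):
  i=0: a_0=37, p_0 = 37*1 + 0 = 37, q_0 = 37*0 + 1 = 1.
  i=1: a_1=1, p_1 = 1*37 + 1 = 38, q_1 = 1*1 + 0 = 1.
  i=2: a_2=2, p_2 = 2*38 + 37 = 113, q_2 = 2*1 + 1 = 3.
  i=3: a_3=6, p_3 = 6*113 + 38 = 716, q_3 = 6*3 + 1 = 19.
  i=4: a_4=1, p_4 = 1*716 + 113 = 829, q_4 = 1*19 + 3 = 22.
  i=5: a_5=1, p_5 = 1*829 + 716 = 1545, q_5 = 1*22 + 19 = 41.
  i=6: a_6=14, p_6 = 14*1545 + 829 = 22459, q_6 = 14*41 + 22 = 596.
  i=7: a_7=1, p_7 = 1*22459 + 1545 = 24004, q_7 = 1*596 + 41 = 637.
  i=8: a_8=1, p_8 = 1*24004 + 22459 = 46463, q_8 = 1*637 + 596 = 1233.
  i=9: a_9=6, p_9 = 6*46463 + 24004 = 302782, q_9 = 6*1233 + 637 = 8035.
  i=10: a_10=2, p_10 = 2*302782 + 46463 = 652027, q_10 = 2*8035 + 1233 = 17303.
  i=11: a_11=1, p_11 = 1*652027 + 302782 = 954809, q_11 = 1*17303 + 8035 = 25338.
Check: 954809^2 - 1420*25338^2 = 911660226481 - 911660226480 = 1, so (x, y) = (954809, 25338) solves the equation, and by the theorem it is the least positive solution.

(x, y) = (954809, 25338)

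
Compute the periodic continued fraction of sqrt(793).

[28; (6, 4, 6, 56)]

Write x_i = (sqrt(793) + m_i)/d_i with (m_0, d_0) = (0, 1). a_0 = floor(sqrt(793)) = 28, since 28^2 = 784 <= 793 < 841 = 29^2.
Iterate m_{i+1} = d_i*a_i - m_i, d_{i+1} = (793 - m_{i+1}^2)/d_i, a_{i+1} = floor((a_0 + m_{i+1})/d_{i+1}):
  m_1 = 1*28 - 0 = 28, d_1 = (793 - 28^2)/1 = 9/1 = 9, a_1 = floor((28 + 28)/9) = 6.
  m_2 = 9*6 - 28 = 26, d_2 = (793 - 26^2)/9 = 117/9 = 13, a_2 = floor((28 + 26)/13) = 4.
  m_3 = 13*4 - 26 = 26, d_3 = (793 - 26^2)/13 = 117/13 = 9, a_3 = floor((28 + 26)/9) = 6.
  m_4 = 9*6 - 26 = 28, d_4 = (793 - 28^2)/9 = 9/9 = 1, a_4 = floor((28 + 28)/1) = 56.
  m_5 = 1*56 - 28 = 28, d_5 = (793 - 28^2)/1 = 9/1 = 9: (m_5, d_5) = (m_1, d_1) = (28, 9), so from here the quotients repeat a_1, ..., a_4; the period length is 4.
Hence the expansion of sqrt(793) is a_0 = 28 followed by the repeating block 6, 4, 6, 56 (period 4).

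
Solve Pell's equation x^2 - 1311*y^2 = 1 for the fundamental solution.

(x, y) = (193820, 5353)

First expand sqrt(1311) as a continued fraction. With x_i = (sqrt(1311) + m_i)/d_i and (m_0, d_0) = (0, 1): a_0 = floor(sqrt(1311)) = 36, since 36^2 = 1296 <= 1311 < 1369 = 37^2.
Iterate m_{i+1} = d_i*a_i - m_i, d_{i+1} = (1311 - m_{i+1}^2)/d_i, a_{i+1} = floor((a_0 + m_{i+1})/d_{i+1}):
  m_1 = 1*36 - 0 = 36, d_1 = (1311 - 36^2)/1 = 15/1 = 15, a_1 = floor((36 + 36)/15) = 4.
  m_2 = 15*4 - 36 = 24, d_2 = (1311 - 24^2)/15 = 735/15 = 49, a_2 = floor((36 + 24)/49) = 1.
  m_3 = 49*1 - 24 = 25, d_3 = (1311 - 25^2)/49 = 686/49 = 14, a_3 = floor((36 + 25)/14) = 4.
  m_4 = 14*4 - 25 = 31, d_4 = (1311 - 31^2)/14 = 350/14 = 25, a_4 = floor((36 + 31)/25) = 2.
  m_5 = 25*2 - 31 = 19, d_5 = (1311 - 19^2)/25 = 950/25 = 38, a_5 = floor((36 + 19)/38) = 1.
  m_6 = 38*1 - 19 = 19, d_6 = (1311 - 19^2)/38 = 950/38 = 25, a_6 = floor((36 + 19)/25) = 2.
  m_7 = 25*2 - 19 = 31, d_7 = (1311 - 31^2)/25 = 350/25 = 14, a_7 = floor((36 + 31)/14) = 4.
  m_8 = 14*4 - 31 = 25, d_8 = (1311 - 25^2)/14 = 686/14 = 49, a_8 = floor((36 + 25)/49) = 1.
  m_9 = 49*1 - 25 = 24, d_9 = (1311 - 24^2)/49 = 735/49 = 15, a_9 = floor((36 + 24)/15) = 4.
  m_10 = 15*4 - 24 = 36, d_10 = (1311 - 36^2)/15 = 15/15 = 1, a_10 = floor((36 + 36)/1) = 72.
  m_11 = 1*72 - 36 = 36, d_11 = (1311 - 36^2)/1 = 15/1 = 15: (m_11, d_11) = (m_1, d_1) = (36, 15), so from here the quotients repeat a_1, ..., a_10; the period length is 10.
So sqrt(1311) = [36; (4, 1, 4, 2, 1, 2, 4, 1, 4, 72)] with period length k = 10.
k is even, so the fundamental solution of x^2 - 1311y^2 = 1 is (p_{k-1}, q_{k-1}) = (p_9, q_9); compute convergents through index 9.
Convergents (p_i = a_i*p_{i-1} + p_{i-2}, q_i = a_i*q_{i-1} + q_{i-2} with p_{-2}=0, p_{-1}=1, q_{-2}=1, q_{-1}=0):
  i=0: a_0=36, p_0 = 36*1 + 0 = 36, q_0 = 36*0 + 1 = 1.
  i=1: a_1=4, p_1 = 4*36 + 1 = 145, q_1 = 4*1 + 0 = 4.
  i=2: a_2=1, p_2 = 1*145 + 36 = 181, q_2 = 1*4 + 1 = 5.
  i=3: a_3=4, p_3 = 4*181 + 145 = 869, q_3 = 4*5 + 4 = 24.
  i=4: a_4=2, p_4 = 2*869 + 181 = 1919, q_4 = 2*24 + 5 = 53.
  i=5: a_5=1, p_5 = 1*1919 + 869 = 2788, q_5 = 1*53 + 24 = 77.
  i=6: a_6=2, p_6 = 2*2788 + 1919 = 7495, q_6 = 2*77 + 53 = 207.
  i=7: a_7=4, p_7 = 4*7495 + 2788 = 32768, q_7 = 4*207 + 77 = 905.
  i=8: a_8=1, p_8 = 1*32768 + 7495 = 40263, q_8 = 1*905 + 207 = 1112.
  i=9: a_9=4, p_9 = 4*40263 + 32768 = 193820, q_9 = 4*1112 + 905 = 5353.
Check: 193820^2 - 1311*5353^2 = 37566192400 - 37566192399 = 1, so (x, y) = (193820, 5353) solves the equation, and by the theorem it is the least positive solution.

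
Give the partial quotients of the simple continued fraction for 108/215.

[0; 1, 1, 107]

Run the Euclidean algorithm on 108 and 215; the successive quotients are the partial quotients a_0, a_1, ... (each step inverts the fractional part left over by the previous one):
  108 = 0*215 + 108, so a_0 = 0.
  215 = 1*108 + 107, so a_1 = 1.
  108 = 1*107 + 1, so a_2 = 1.
  107 = 107*1 + 0, so a_3 = 107.
The remainder reaches 0 after 4 divisions, so the expansion has 4 partial quotients, read off in order.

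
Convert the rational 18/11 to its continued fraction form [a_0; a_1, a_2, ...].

Run the Euclidean algorithm on 18 and 11; the successive quotients are the partial quotients a_0, a_1, ... (each step inverts the fractional part left over by the previous one):
  18 = 1*11 + 7, so a_0 = 1.
  11 = 1*7 + 4, so a_1 = 1.
  7 = 1*4 + 3, so a_2 = 1.
  4 = 1*3 + 1, so a_3 = 1.
  3 = 3*1 + 0, so a_4 = 3.
The remainder reaches 0 after 5 divisions, so the expansion has 5 partial quotients, read off in order.

[1; 1, 1, 1, 3]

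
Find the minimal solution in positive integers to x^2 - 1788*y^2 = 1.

First expand sqrt(1788) as a continued fraction. With x_i = (sqrt(1788) + m_i)/d_i and (m_0, d_0) = (0, 1): a_0 = floor(sqrt(1788)) = 42, since 42^2 = 1764 <= 1788 < 1849 = 43^2.
Iterate m_{i+1} = d_i*a_i - m_i, d_{i+1} = (1788 - m_{i+1}^2)/d_i, a_{i+1} = floor((a_0 + m_{i+1})/d_{i+1}):
  m_1 = 1*42 - 0 = 42, d_1 = (1788 - 42^2)/1 = 24/1 = 24, a_1 = floor((42 + 42)/24) = 3.
  m_2 = 24*3 - 42 = 30, d_2 = (1788 - 30^2)/24 = 888/24 = 37, a_2 = floor((42 + 30)/37) = 1.
  m_3 = 37*1 - 30 = 7, d_3 = (1788 - 7^2)/37 = 1739/37 = 47, a_3 = floor((42 + 7)/47) = 1.
  m_4 = 47*1 - 7 = 40, d_4 = (1788 - 40^2)/47 = 188/47 = 4, a_4 = floor((42 + 40)/4) = 20.
  m_5 = 4*20 - 40 = 40, d_5 = (1788 - 40^2)/4 = 188/4 = 47, a_5 = floor((42 + 40)/47) = 1.
  m_6 = 47*1 - 40 = 7, d_6 = (1788 - 7^2)/47 = 1739/47 = 37, a_6 = floor((42 + 7)/37) = 1.
  m_7 = 37*1 - 7 = 30, d_7 = (1788 - 30^2)/37 = 888/37 = 24, a_7 = floor((42 + 30)/24) = 3.
  m_8 = 24*3 - 30 = 42, d_8 = (1788 - 42^2)/24 = 24/24 = 1, a_8 = floor((42 + 42)/1) = 84.
  m_9 = 1*84 - 42 = 42, d_9 = (1788 - 42^2)/1 = 24/1 = 24: (m_9, d_9) = (m_1, d_1) = (42, 24), so from here the quotients repeat a_1, ..., a_8; the period length is 8.
So sqrt(1788) = [42; (3, 1, 1, 20, 1, 1, 3, 84)] with period length k = 8.
k is even, so the fundamental solution of x^2 - 1788y^2 = 1 is (p_{k-1}, q_{k-1}) = (p_7, q_7); compute convergents through index 7.
Convergents (p_i = a_i*p_{i-1} + p_{i-2}, q_i = a_i*q_{i-1} + q_{i-2} with p_{-2}=0, p_{-1}=1, q_{-2}=1, q_{-1}=0):
  i=0: a_0=42, p_0 = 42*1 + 0 = 42, q_0 = 42*0 + 1 = 1.
  i=1: a_1=3, p_1 = 3*42 + 1 = 127, q_1 = 3*1 + 0 = 3.
  i=2: a_2=1, p_2 = 1*127 + 42 = 169, q_2 = 1*3 + 1 = 4.
  i=3: a_3=1, p_3 = 1*169 + 127 = 296, q_3 = 1*4 + 3 = 7.
  i=4: a_4=20, p_4 = 20*296 + 169 = 6089, q_4 = 20*7 + 4 = 144.
  i=5: a_5=1, p_5 = 1*6089 + 296 = 6385, q_5 = 1*144 + 7 = 151.
  i=6: a_6=1, p_6 = 1*6385 + 6089 = 12474, q_6 = 1*151 + 144 = 295.
  i=7: a_7=3, p_7 = 3*12474 + 6385 = 43807, q_7 = 3*295 + 151 = 1036.
Check: 43807^2 - 1788*1036^2 = 1919053249 - 1919053248 = 1, so (x, y) = (43807, 1036) solves the equation, and by the theorem it is the least positive solution.

(x, y) = (43807, 1036)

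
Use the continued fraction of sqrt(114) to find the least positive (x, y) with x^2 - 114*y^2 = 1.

First expand sqrt(114) as a continued fraction. With x_i = (sqrt(114) + m_i)/d_i and (m_0, d_0) = (0, 1): a_0 = floor(sqrt(114)) = 10, since 10^2 = 100 <= 114 < 121 = 11^2.
Iterate m_{i+1} = d_i*a_i - m_i, d_{i+1} = (114 - m_{i+1}^2)/d_i, a_{i+1} = floor((a_0 + m_{i+1})/d_{i+1}):
  m_1 = 1*10 - 0 = 10, d_1 = (114 - 10^2)/1 = 14/1 = 14, a_1 = floor((10 + 10)/14) = 1.
  m_2 = 14*1 - 10 = 4, d_2 = (114 - 4^2)/14 = 98/14 = 7, a_2 = floor((10 + 4)/7) = 2.
  m_3 = 7*2 - 4 = 10, d_3 = (114 - 10^2)/7 = 14/7 = 2, a_3 = floor((10 + 10)/2) = 10.
  m_4 = 2*10 - 10 = 10, d_4 = (114 - 10^2)/2 = 14/2 = 7, a_4 = floor((10 + 10)/7) = 2.
  m_5 = 7*2 - 10 = 4, d_5 = (114 - 4^2)/7 = 98/7 = 14, a_5 = floor((10 + 4)/14) = 1.
  m_6 = 14*1 - 4 = 10, d_6 = (114 - 10^2)/14 = 14/14 = 1, a_6 = floor((10 + 10)/1) = 20.
  m_7 = 1*20 - 10 = 10, d_7 = (114 - 10^2)/1 = 14/1 = 14: (m_7, d_7) = (m_1, d_1) = (10, 14), so from here the quotients repeat a_1, ..., a_6; the period length is 6.
So sqrt(114) = [10; (1, 2, 10, 2, 1, 20)] with period length k = 6.
k is even, so the fundamental solution of x^2 - 114y^2 = 1 is (p_{k-1}, q_{k-1}) = (p_5, q_5); compute convergents through index 5.
Convergents (p_i = a_i*p_{i-1} + p_{i-2}, q_i = a_i*q_{i-1} + q_{i-2} with p_{-2}=0, p_{-1}=1, q_{-2}=1, q_{-1}=0):
  i=0: a_0=10, p_0 = 10*1 + 0 = 10, q_0 = 10*0 + 1 = 1.
  i=1: a_1=1, p_1 = 1*10 + 1 = 11, q_1 = 1*1 + 0 = 1.
  i=2: a_2=2, p_2 = 2*11 + 10 = 32, q_2 = 2*1 + 1 = 3.
  i=3: a_3=10, p_3 = 10*32 + 11 = 331, q_3 = 10*3 + 1 = 31.
  i=4: a_4=2, p_4 = 2*331 + 32 = 694, q_4 = 2*31 + 3 = 65.
  i=5: a_5=1, p_5 = 1*694 + 331 = 1025, q_5 = 1*65 + 31 = 96.
Check: 1025^2 - 114*96^2 = 1050625 - 1050624 = 1, so (x, y) = (1025, 96) solves the equation, and by the theorem it is the least positive solution.

(x, y) = (1025, 96)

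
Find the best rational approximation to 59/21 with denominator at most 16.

Expand x = 59/21 as a continued fraction with the Euclidean algorithm:
  59 = 2*21 + 17, so a_0 = 2.
  21 = 1*17 + 4, so a_1 = 1.
  17 = 4*4 + 1, so a_2 = 4.
  4 = 4*1 + 0, so a_3 = 4.
so x = [2; 1, 4, 4].
Convergents (p_i = a_i*p_{i-1} + p_{i-2}, q_i = a_i*q_{i-1} + q_{i-2} with p_{-2}=0, p_{-1}=1, q_{-2}=1, q_{-1}=0), until the denominator exceeds 16:
  i=0: a_0=2, p_0 = 2*1 + 0 = 2, q_0 = 2*0 + 1 = 1.
  i=1: a_1=1, p_1 = 1*2 + 1 = 3, q_1 = 1*1 + 0 = 1.
  i=2: a_2=4, p_2 = 4*3 + 2 = 14, q_2 = 4*1 + 1 = 5.
  i=3: a_3=4, p_3 = 4*14 + 3 = 59, q_3 = 4*5 + 1 = 21.
q_3 = 21 > 16, so the last convergent with denominator <= 16 is p_2/q_2 = 14/5.
The closest fraction with denominator <= 16 is either p_2/q_2 or the intermediate fraction (k*p_2 + p_1)/(k*q_2 + q_1) with the largest k >= 1 whose denominator stays <= 16; these approach x as k grows, and every other convergent or intermediate fraction in range is farther away.
Largest k: floor((16 - q_1)/q_2) = floor((16 - 1)/5) = 3.
That gives (3*14 + 3)/(3*5 + 1) = 45/16.
Compare the errors: |x - 14/5| = |59*5 - 14*21|/(21*5) = 1/105, and |x - 45/16| = |59*16 - 45*21|/(21*16) = 1/336.
Cross-multiplying, 1*105 = 105 < 336 = 1*336, so 1/336 is smaller: the intermediate fraction 45/16 is closer to x than 14/5.

45/16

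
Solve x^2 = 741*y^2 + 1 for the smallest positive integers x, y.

First expand sqrt(741) as a continued fraction. With x_i = (sqrt(741) + m_i)/d_i and (m_0, d_0) = (0, 1): a_0 = floor(sqrt(741)) = 27, since 27^2 = 729 <= 741 < 784 = 28^2.
Iterate m_{i+1} = d_i*a_i - m_i, d_{i+1} = (741 - m_{i+1}^2)/d_i, a_{i+1} = floor((a_0 + m_{i+1})/d_{i+1}):
  m_1 = 1*27 - 0 = 27, d_1 = (741 - 27^2)/1 = 12/1 = 12, a_1 = floor((27 + 27)/12) = 4.
  m_2 = 12*4 - 27 = 21, d_2 = (741 - 21^2)/12 = 300/12 = 25, a_2 = floor((27 + 21)/25) = 1.
  m_3 = 25*1 - 21 = 4, d_3 = (741 - 4^2)/25 = 725/25 = 29, a_3 = floor((27 + 4)/29) = 1.
  m_4 = 29*1 - 4 = 25, d_4 = (741 - 25^2)/29 = 116/29 = 4, a_4 = floor((27 + 25)/4) = 13.
  m_5 = 4*13 - 25 = 27, d_5 = (741 - 27^2)/4 = 12/4 = 3, a_5 = floor((27 + 27)/3) = 18.
  m_6 = 3*18 - 27 = 27, d_6 = (741 - 27^2)/3 = 12/3 = 4, a_6 = floor((27 + 27)/4) = 13.
  m_7 = 4*13 - 27 = 25, d_7 = (741 - 25^2)/4 = 116/4 = 29, a_7 = floor((27 + 25)/29) = 1.
  m_8 = 29*1 - 25 = 4, d_8 = (741 - 4^2)/29 = 725/29 = 25, a_8 = floor((27 + 4)/25) = 1.
  m_9 = 25*1 - 4 = 21, d_9 = (741 - 21^2)/25 = 300/25 = 12, a_9 = floor((27 + 21)/12) = 4.
  m_10 = 12*4 - 21 = 27, d_10 = (741 - 27^2)/12 = 12/12 = 1, a_10 = floor((27 + 27)/1) = 54.
  m_11 = 1*54 - 27 = 27, d_11 = (741 - 27^2)/1 = 12/1 = 12: (m_11, d_11) = (m_1, d_1) = (27, 12), so from here the quotients repeat a_1, ..., a_10; the period length is 10.
So sqrt(741) = [27; (4, 1, 1, 13, 18, 13, 1, 1, 4, 54)] with period length k = 10.
k is even, so the fundamental solution of x^2 - 741y^2 = 1 is (p_{k-1}, q_{k-1}) = (p_9, q_9); compute convergents through index 9.
Convergents (p_i = a_i*p_{i-1} + p_{i-2}, q_i = a_i*q_{i-1} + q_{i-2} with p_{-2}=0, p_{-1}=1, q_{-2}=1, q_{-1}=0):
  i=0: a_0=27, p_0 = 27*1 + 0 = 27, q_0 = 27*0 + 1 = 1.
  i=1: a_1=4, p_1 = 4*27 + 1 = 109, q_1 = 4*1 + 0 = 4.
  i=2: a_2=1, p_2 = 1*109 + 27 = 136, q_2 = 1*4 + 1 = 5.
  i=3: a_3=1, p_3 = 1*136 + 109 = 245, q_3 = 1*5 + 4 = 9.
  i=4: a_4=13, p_4 = 13*245 + 136 = 3321, q_4 = 13*9 + 5 = 122.
  i=5: a_5=18, p_5 = 18*3321 + 245 = 60023, q_5 = 18*122 + 9 = 2205.
  i=6: a_6=13, p_6 = 13*60023 + 3321 = 783620, q_6 = 13*2205 + 122 = 28787.
  i=7: a_7=1, p_7 = 1*783620 + 60023 = 843643, q_7 = 1*28787 + 2205 = 30992.
  i=8: a_8=1, p_8 = 1*843643 + 783620 = 1627263, q_8 = 1*30992 + 28787 = 59779.
  i=9: a_9=4, p_9 = 4*1627263 + 843643 = 7352695, q_9 = 4*59779 + 30992 = 270108.
Check: 7352695^2 - 741*270108^2 = 54062123763025 - 54062123763024 = 1, so (x, y) = (7352695, 270108) solves the equation, and by the theorem it is the least positive solution.

(x, y) = (7352695, 270108)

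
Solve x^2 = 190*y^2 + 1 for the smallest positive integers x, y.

(x, y) = (52021, 3774)

First expand sqrt(190) as a continued fraction. With x_i = (sqrt(190) + m_i)/d_i and (m_0, d_0) = (0, 1): a_0 = floor(sqrt(190)) = 13, since 13^2 = 169 <= 190 < 196 = 14^2.
Iterate m_{i+1} = d_i*a_i - m_i, d_{i+1} = (190 - m_{i+1}^2)/d_i, a_{i+1} = floor((a_0 + m_{i+1})/d_{i+1}):
  m_1 = 1*13 - 0 = 13, d_1 = (190 - 13^2)/1 = 21/1 = 21, a_1 = floor((13 + 13)/21) = 1.
  m_2 = 21*1 - 13 = 8, d_2 = (190 - 8^2)/21 = 126/21 = 6, a_2 = floor((13 + 8)/6) = 3.
  m_3 = 6*3 - 8 = 10, d_3 = (190 - 10^2)/6 = 90/6 = 15, a_3 = floor((13 + 10)/15) = 1.
  m_4 = 15*1 - 10 = 5, d_4 = (190 - 5^2)/15 = 165/15 = 11, a_4 = floor((13 + 5)/11) = 1.
  m_5 = 11*1 - 5 = 6, d_5 = (190 - 6^2)/11 = 154/11 = 14, a_5 = floor((13 + 6)/14) = 1.
  m_6 = 14*1 - 6 = 8, d_6 = (190 - 8^2)/14 = 126/14 = 9, a_6 = floor((13 + 8)/9) = 2.
  m_7 = 9*2 - 8 = 10, d_7 = (190 - 10^2)/9 = 90/9 = 10, a_7 = floor((13 + 10)/10) = 2.
  m_8 = 10*2 - 10 = 10, d_8 = (190 - 10^2)/10 = 90/10 = 9, a_8 = floor((13 + 10)/9) = 2.
  m_9 = 9*2 - 10 = 8, d_9 = (190 - 8^2)/9 = 126/9 = 14, a_9 = floor((13 + 8)/14) = 1.
  m_10 = 14*1 - 8 = 6, d_10 = (190 - 6^2)/14 = 154/14 = 11, a_10 = floor((13 + 6)/11) = 1.
  m_11 = 11*1 - 6 = 5, d_11 = (190 - 5^2)/11 = 165/11 = 15, a_11 = floor((13 + 5)/15) = 1.
  m_12 = 15*1 - 5 = 10, d_12 = (190 - 10^2)/15 = 90/15 = 6, a_12 = floor((13 + 10)/6) = 3.
  m_13 = 6*3 - 10 = 8, d_13 = (190 - 8^2)/6 = 126/6 = 21, a_13 = floor((13 + 8)/21) = 1.
  m_14 = 21*1 - 8 = 13, d_14 = (190 - 13^2)/21 = 21/21 = 1, a_14 = floor((13 + 13)/1) = 26.
  m_15 = 1*26 - 13 = 13, d_15 = (190 - 13^2)/1 = 21/1 = 21: (m_15, d_15) = (m_1, d_1) = (13, 21), so from here the quotients repeat a_1, ..., a_14; the period length is 14.
So sqrt(190) = [13; (1, 3, 1, 1, 1, 2, 2, 2, 1, 1, 1, 3, 1, 26)] with period length k = 14.
k is even, so the fundamental solution of x^2 - 190y^2 = 1 is (p_{k-1}, q_{k-1}) = (p_13, q_13); compute convergents through index 13.
Convergents (p_i = a_i*p_{i-1} + p_{i-2}, q_i = a_i*q_{i-1} + q_{i-2} with p_{-2}=0, p_{-1}=1, q_{-2}=1, q_{-1}=0):
  i=0: a_0=13, p_0 = 13*1 + 0 = 13, q_0 = 13*0 + 1 = 1.
  i=1: a_1=1, p_1 = 1*13 + 1 = 14, q_1 = 1*1 + 0 = 1.
  i=2: a_2=3, p_2 = 3*14 + 13 = 55, q_2 = 3*1 + 1 = 4.
  i=3: a_3=1, p_3 = 1*55 + 14 = 69, q_3 = 1*4 + 1 = 5.
  i=4: a_4=1, p_4 = 1*69 + 55 = 124, q_4 = 1*5 + 4 = 9.
  i=5: a_5=1, p_5 = 1*124 + 69 = 193, q_5 = 1*9 + 5 = 14.
  i=6: a_6=2, p_6 = 2*193 + 124 = 510, q_6 = 2*14 + 9 = 37.
  i=7: a_7=2, p_7 = 2*510 + 193 = 1213, q_7 = 2*37 + 14 = 88.
  i=8: a_8=2, p_8 = 2*1213 + 510 = 2936, q_8 = 2*88 + 37 = 213.
  i=9: a_9=1, p_9 = 1*2936 + 1213 = 4149, q_9 = 1*213 + 88 = 301.
  i=10: a_10=1, p_10 = 1*4149 + 2936 = 7085, q_10 = 1*301 + 213 = 514.
  i=11: a_11=1, p_11 = 1*7085 + 4149 = 11234, q_11 = 1*514 + 301 = 815.
  i=12: a_12=3, p_12 = 3*11234 + 7085 = 40787, q_12 = 3*815 + 514 = 2959.
  i=13: a_13=1, p_13 = 1*40787 + 11234 = 52021, q_13 = 1*2959 + 815 = 3774.
Check: 52021^2 - 190*3774^2 = 2706184441 - 2706184440 = 1, so (x, y) = (52021, 3774) solves the equation, and by the theorem it is the least positive solution.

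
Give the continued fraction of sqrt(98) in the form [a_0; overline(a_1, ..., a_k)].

Write x_i = (sqrt(98) + m_i)/d_i with (m_0, d_0) = (0, 1). a_0 = floor(sqrt(98)) = 9, since 9^2 = 81 <= 98 < 100 = 10^2.
Iterate m_{i+1} = d_i*a_i - m_i, d_{i+1} = (98 - m_{i+1}^2)/d_i, a_{i+1} = floor((a_0 + m_{i+1})/d_{i+1}):
  m_1 = 1*9 - 0 = 9, d_1 = (98 - 9^2)/1 = 17/1 = 17, a_1 = floor((9 + 9)/17) = 1.
  m_2 = 17*1 - 9 = 8, d_2 = (98 - 8^2)/17 = 34/17 = 2, a_2 = floor((9 + 8)/2) = 8.
  m_3 = 2*8 - 8 = 8, d_3 = (98 - 8^2)/2 = 34/2 = 17, a_3 = floor((9 + 8)/17) = 1.
  m_4 = 17*1 - 8 = 9, d_4 = (98 - 9^2)/17 = 17/17 = 1, a_4 = floor((9 + 9)/1) = 18.
  m_5 = 1*18 - 9 = 9, d_5 = (98 - 9^2)/1 = 17/1 = 17: (m_5, d_5) = (m_1, d_1) = (9, 17), so from here the quotients repeat a_1, ..., a_4; the period length is 4.
Hence the expansion of sqrt(98) is a_0 = 9 followed by the repeating block 1, 8, 1, 18 (period 4).

[9; overline(1, 8, 1, 18)]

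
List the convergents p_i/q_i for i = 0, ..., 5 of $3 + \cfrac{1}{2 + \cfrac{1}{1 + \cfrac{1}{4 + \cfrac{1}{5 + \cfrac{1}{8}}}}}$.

3/1, 7/2, 10/3, 47/14, 245/73, 2007/598

Using the convergent recurrence p_i = a_i*p_{i-1} + p_{i-2}, q_i = a_i*q_{i-1} + q_{i-2} with p_{-2}=0, p_{-1}=1, q_{-2}=1, q_{-1}=0:
  i=0: a_0=3, p_0 = 3*1 + 0 = 3, q_0 = 3*0 + 1 = 1.
  i=1: a_1=2, p_1 = 2*3 + 1 = 7, q_1 = 2*1 + 0 = 2.
  i=2: a_2=1, p_2 = 1*7 + 3 = 10, q_2 = 1*2 + 1 = 3.
  i=3: a_3=4, p_3 = 4*10 + 7 = 47, q_3 = 4*3 + 2 = 14.
  i=4: a_4=5, p_4 = 5*47 + 10 = 245, q_4 = 5*14 + 3 = 73.
  i=5: a_5=8, p_5 = 8*245 + 47 = 2007, q_5 = 8*73 + 14 = 598.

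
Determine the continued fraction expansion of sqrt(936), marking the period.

[30; (1, 1, 2, 6, 2, 1, 1, 60)]

Write x_i = (sqrt(936) + m_i)/d_i with (m_0, d_0) = (0, 1). a_0 = floor(sqrt(936)) = 30, since 30^2 = 900 <= 936 < 961 = 31^2.
Iterate m_{i+1} = d_i*a_i - m_i, d_{i+1} = (936 - m_{i+1}^2)/d_i, a_{i+1} = floor((a_0 + m_{i+1})/d_{i+1}):
  m_1 = 1*30 - 0 = 30, d_1 = (936 - 30^2)/1 = 36/1 = 36, a_1 = floor((30 + 30)/36) = 1.
  m_2 = 36*1 - 30 = 6, d_2 = (936 - 6^2)/36 = 900/36 = 25, a_2 = floor((30 + 6)/25) = 1.
  m_3 = 25*1 - 6 = 19, d_3 = (936 - 19^2)/25 = 575/25 = 23, a_3 = floor((30 + 19)/23) = 2.
  m_4 = 23*2 - 19 = 27, d_4 = (936 - 27^2)/23 = 207/23 = 9, a_4 = floor((30 + 27)/9) = 6.
  m_5 = 9*6 - 27 = 27, d_5 = (936 - 27^2)/9 = 207/9 = 23, a_5 = floor((30 + 27)/23) = 2.
  m_6 = 23*2 - 27 = 19, d_6 = (936 - 19^2)/23 = 575/23 = 25, a_6 = floor((30 + 19)/25) = 1.
  m_7 = 25*1 - 19 = 6, d_7 = (936 - 6^2)/25 = 900/25 = 36, a_7 = floor((30 + 6)/36) = 1.
  m_8 = 36*1 - 6 = 30, d_8 = (936 - 30^2)/36 = 36/36 = 1, a_8 = floor((30 + 30)/1) = 60.
  m_9 = 1*60 - 30 = 30, d_9 = (936 - 30^2)/1 = 36/1 = 36: (m_9, d_9) = (m_1, d_1) = (30, 36), so from here the quotients repeat a_1, ..., a_8; the period length is 8.
Hence the expansion of sqrt(936) is a_0 = 30 followed by the repeating block 1, 1, 2, 6, 2, 1, 1, 60 (period 8).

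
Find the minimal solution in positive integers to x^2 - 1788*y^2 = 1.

(x, y) = (43807, 1036)

First expand sqrt(1788) as a continued fraction. With x_i = (sqrt(1788) + m_i)/d_i and (m_0, d_0) = (0, 1): a_0 = floor(sqrt(1788)) = 42, since 42^2 = 1764 <= 1788 < 1849 = 43^2.
Iterate m_{i+1} = d_i*a_i - m_i, d_{i+1} = (1788 - m_{i+1}^2)/d_i, a_{i+1} = floor((a_0 + m_{i+1})/d_{i+1}):
  m_1 = 1*42 - 0 = 42, d_1 = (1788 - 42^2)/1 = 24/1 = 24, a_1 = floor((42 + 42)/24) = 3.
  m_2 = 24*3 - 42 = 30, d_2 = (1788 - 30^2)/24 = 888/24 = 37, a_2 = floor((42 + 30)/37) = 1.
  m_3 = 37*1 - 30 = 7, d_3 = (1788 - 7^2)/37 = 1739/37 = 47, a_3 = floor((42 + 7)/47) = 1.
  m_4 = 47*1 - 7 = 40, d_4 = (1788 - 40^2)/47 = 188/47 = 4, a_4 = floor((42 + 40)/4) = 20.
  m_5 = 4*20 - 40 = 40, d_5 = (1788 - 40^2)/4 = 188/4 = 47, a_5 = floor((42 + 40)/47) = 1.
  m_6 = 47*1 - 40 = 7, d_6 = (1788 - 7^2)/47 = 1739/47 = 37, a_6 = floor((42 + 7)/37) = 1.
  m_7 = 37*1 - 7 = 30, d_7 = (1788 - 30^2)/37 = 888/37 = 24, a_7 = floor((42 + 30)/24) = 3.
  m_8 = 24*3 - 30 = 42, d_8 = (1788 - 42^2)/24 = 24/24 = 1, a_8 = floor((42 + 42)/1) = 84.
  m_9 = 1*84 - 42 = 42, d_9 = (1788 - 42^2)/1 = 24/1 = 24: (m_9, d_9) = (m_1, d_1) = (42, 24), so from here the quotients repeat a_1, ..., a_8; the period length is 8.
So sqrt(1788) = [42; (3, 1, 1, 20, 1, 1, 3, 84)] with period length k = 8.
k is even, so the fundamental solution of x^2 - 1788y^2 = 1 is (p_{k-1}, q_{k-1}) = (p_7, q_7); compute convergents through index 7.
Convergents (p_i = a_i*p_{i-1} + p_{i-2}, q_i = a_i*q_{i-1} + q_{i-2} with p_{-2}=0, p_{-1}=1, q_{-2}=1, q_{-1}=0):
  i=0: a_0=42, p_0 = 42*1 + 0 = 42, q_0 = 42*0 + 1 = 1.
  i=1: a_1=3, p_1 = 3*42 + 1 = 127, q_1 = 3*1 + 0 = 3.
  i=2: a_2=1, p_2 = 1*127 + 42 = 169, q_2 = 1*3 + 1 = 4.
  i=3: a_3=1, p_3 = 1*169 + 127 = 296, q_3 = 1*4 + 3 = 7.
  i=4: a_4=20, p_4 = 20*296 + 169 = 6089, q_4 = 20*7 + 4 = 144.
  i=5: a_5=1, p_5 = 1*6089 + 296 = 6385, q_5 = 1*144 + 7 = 151.
  i=6: a_6=1, p_6 = 1*6385 + 6089 = 12474, q_6 = 1*151 + 144 = 295.
  i=7: a_7=3, p_7 = 3*12474 + 6385 = 43807, q_7 = 3*295 + 151 = 1036.
Check: 43807^2 - 1788*1036^2 = 1919053249 - 1919053248 = 1, so (x, y) = (43807, 1036) solves the equation, and by the theorem it is the least positive solution.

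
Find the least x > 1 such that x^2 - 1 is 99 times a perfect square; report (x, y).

(x, y) = (10, 1)

First expand sqrt(99) as a continued fraction. With x_i = (sqrt(99) + m_i)/d_i and (m_0, d_0) = (0, 1): a_0 = floor(sqrt(99)) = 9, since 9^2 = 81 <= 99 < 100 = 10^2.
Iterate m_{i+1} = d_i*a_i - m_i, d_{i+1} = (99 - m_{i+1}^2)/d_i, a_{i+1} = floor((a_0 + m_{i+1})/d_{i+1}):
  m_1 = 1*9 - 0 = 9, d_1 = (99 - 9^2)/1 = 18/1 = 18, a_1 = floor((9 + 9)/18) = 1.
  m_2 = 18*1 - 9 = 9, d_2 = (99 - 9^2)/18 = 18/18 = 1, a_2 = floor((9 + 9)/1) = 18.
  m_3 = 1*18 - 9 = 9, d_3 = (99 - 9^2)/1 = 18/1 = 18: (m_3, d_3) = (m_1, d_1) = (9, 18), so from here the quotients repeat a_1, a_2; the period length is 2.
So sqrt(99) = [9; (1, 18)] with period length k = 2.
k is even, so the fundamental solution of x^2 - 99y^2 = 1 is (p_{k-1}, q_{k-1}) = (p_1, q_1); compute convergents through index 1.
Convergents (p_i = a_i*p_{i-1} + p_{i-2}, q_i = a_i*q_{i-1} + q_{i-2} with p_{-2}=0, p_{-1}=1, q_{-2}=1, q_{-1}=0):
  i=0: a_0=9, p_0 = 9*1 + 0 = 9, q_0 = 9*0 + 1 = 1.
  i=1: a_1=1, p_1 = 1*9 + 1 = 10, q_1 = 1*1 + 0 = 1.
Check: 10^2 - 99*1^2 = 100 - 99 = 1, so (x, y) = (10, 1) solves the equation, and by the theorem it is the least positive solution.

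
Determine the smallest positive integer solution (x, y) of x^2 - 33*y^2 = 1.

First expand sqrt(33) as a continued fraction. With x_i = (sqrt(33) + m_i)/d_i and (m_0, d_0) = (0, 1): a_0 = floor(sqrt(33)) = 5, since 5^2 = 25 <= 33 < 36 = 6^2.
Iterate m_{i+1} = d_i*a_i - m_i, d_{i+1} = (33 - m_{i+1}^2)/d_i, a_{i+1} = floor((a_0 + m_{i+1})/d_{i+1}):
  m_1 = 1*5 - 0 = 5, d_1 = (33 - 5^2)/1 = 8/1 = 8, a_1 = floor((5 + 5)/8) = 1.
  m_2 = 8*1 - 5 = 3, d_2 = (33 - 3^2)/8 = 24/8 = 3, a_2 = floor((5 + 3)/3) = 2.
  m_3 = 3*2 - 3 = 3, d_3 = (33 - 3^2)/3 = 24/3 = 8, a_3 = floor((5 + 3)/8) = 1.
  m_4 = 8*1 - 3 = 5, d_4 = (33 - 5^2)/8 = 8/8 = 1, a_4 = floor((5 + 5)/1) = 10.
  m_5 = 1*10 - 5 = 5, d_5 = (33 - 5^2)/1 = 8/1 = 8: (m_5, d_5) = (m_1, d_1) = (5, 8), so from here the quotients repeat a_1, ..., a_4; the period length is 4.
So sqrt(33) = [5; (1, 2, 1, 10)] with period length k = 4.
k is even, so the fundamental solution of x^2 - 33y^2 = 1 is (p_{k-1}, q_{k-1}) = (p_3, q_3); compute convergents through index 3.
Convergents (p_i = a_i*p_{i-1} + p_{i-2}, q_i = a_i*q_{i-1} + q_{i-2} with p_{-2}=0, p_{-1}=1, q_{-2}=1, q_{-1}=0):
  i=0: a_0=5, p_0 = 5*1 + 0 = 5, q_0 = 5*0 + 1 = 1.
  i=1: a_1=1, p_1 = 1*5 + 1 = 6, q_1 = 1*1 + 0 = 1.
  i=2: a_2=2, p_2 = 2*6 + 5 = 17, q_2 = 2*1 + 1 = 3.
  i=3: a_3=1, p_3 = 1*17 + 6 = 23, q_3 = 1*3 + 1 = 4.
Check: 23^2 - 33*4^2 = 529 - 528 = 1, so (x, y) = (23, 4) solves the equation, and by the theorem it is the least positive solution.

(x, y) = (23, 4)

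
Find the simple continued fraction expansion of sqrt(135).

[11; (1, 1, 1, 1, 1, 1, 1, 22)]

Write x_i = (sqrt(135) + m_i)/d_i with (m_0, d_0) = (0, 1). a_0 = floor(sqrt(135)) = 11, since 11^2 = 121 <= 135 < 144 = 12^2.
Iterate m_{i+1} = d_i*a_i - m_i, d_{i+1} = (135 - m_{i+1}^2)/d_i, a_{i+1} = floor((a_0 + m_{i+1})/d_{i+1}):
  m_1 = 1*11 - 0 = 11, d_1 = (135 - 11^2)/1 = 14/1 = 14, a_1 = floor((11 + 11)/14) = 1.
  m_2 = 14*1 - 11 = 3, d_2 = (135 - 3^2)/14 = 126/14 = 9, a_2 = floor((11 + 3)/9) = 1.
  m_3 = 9*1 - 3 = 6, d_3 = (135 - 6^2)/9 = 99/9 = 11, a_3 = floor((11 + 6)/11) = 1.
  m_4 = 11*1 - 6 = 5, d_4 = (135 - 5^2)/11 = 110/11 = 10, a_4 = floor((11 + 5)/10) = 1.
  m_5 = 10*1 - 5 = 5, d_5 = (135 - 5^2)/10 = 110/10 = 11, a_5 = floor((11 + 5)/11) = 1.
  m_6 = 11*1 - 5 = 6, d_6 = (135 - 6^2)/11 = 99/11 = 9, a_6 = floor((11 + 6)/9) = 1.
  m_7 = 9*1 - 6 = 3, d_7 = (135 - 3^2)/9 = 126/9 = 14, a_7 = floor((11 + 3)/14) = 1.
  m_8 = 14*1 - 3 = 11, d_8 = (135 - 11^2)/14 = 14/14 = 1, a_8 = floor((11 + 11)/1) = 22.
  m_9 = 1*22 - 11 = 11, d_9 = (135 - 11^2)/1 = 14/1 = 14: (m_9, d_9) = (m_1, d_1) = (11, 14), so from here the quotients repeat a_1, ..., a_8; the period length is 8.
Hence the expansion of sqrt(135) is a_0 = 11 followed by the repeating block 1, 1, 1, 1, 1, 1, 1, 22 (period 8).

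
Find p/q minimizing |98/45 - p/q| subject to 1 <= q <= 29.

Expand x = 98/45 as a continued fraction with the Euclidean algorithm:
  98 = 2*45 + 8, so a_0 = 2.
  45 = 5*8 + 5, so a_1 = 5.
  8 = 1*5 + 3, so a_2 = 1.
  5 = 1*3 + 2, so a_3 = 1.
  3 = 1*2 + 1, so a_4 = 1.
  2 = 2*1 + 0, so a_5 = 2.
so x = [2; 5, 1, 1, 1, 2].
Convergents (p_i = a_i*p_{i-1} + p_{i-2}, q_i = a_i*q_{i-1} + q_{i-2} with p_{-2}=0, p_{-1}=1, q_{-2}=1, q_{-1}=0), until the denominator exceeds 29:
  i=0: a_0=2, p_0 = 2*1 + 0 = 2, q_0 = 2*0 + 1 = 1.
  i=1: a_1=5, p_1 = 5*2 + 1 = 11, q_1 = 5*1 + 0 = 5.
  i=2: a_2=1, p_2 = 1*11 + 2 = 13, q_2 = 1*5 + 1 = 6.
  i=3: a_3=1, p_3 = 1*13 + 11 = 24, q_3 = 1*6 + 5 = 11.
  i=4: a_4=1, p_4 = 1*24 + 13 = 37, q_4 = 1*11 + 6 = 17.
  i=5: a_5=2, p_5 = 2*37 + 24 = 98, q_5 = 2*17 + 11 = 45.
q_5 = 45 > 29, so the last convergent with denominator <= 29 is p_4/q_4 = 37/17.
The closest fraction with denominator <= 29 is either p_4/q_4 or the intermediate fraction (k*p_4 + p_3)/(k*q_4 + q_3) with the largest k >= 1 whose denominator stays <= 29; these approach x as k grows, and every other convergent or intermediate fraction in range is farther away.
Largest k: floor((29 - q_3)/q_4) = floor((29 - 11)/17) = 1.
That gives (1*37 + 24)/(1*17 + 11) = 61/28.
Compare the errors: |x - 37/17| = |98*17 - 37*45|/(45*17) = 1/765, and |x - 61/28| = |98*28 - 61*45|/(45*28) = 1/1260.
Cross-multiplying, 1*765 = 765 < 1260 = 1*1260, so 1/1260 is smaller: the intermediate fraction 61/28 is closer to x than 37/17.

61/28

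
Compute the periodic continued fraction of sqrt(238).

Write x_i = (sqrt(238) + m_i)/d_i with (m_0, d_0) = (0, 1). a_0 = floor(sqrt(238)) = 15, since 15^2 = 225 <= 238 < 256 = 16^2.
Iterate m_{i+1} = d_i*a_i - m_i, d_{i+1} = (238 - m_{i+1}^2)/d_i, a_{i+1} = floor((a_0 + m_{i+1})/d_{i+1}):
  m_1 = 1*15 - 0 = 15, d_1 = (238 - 15^2)/1 = 13/1 = 13, a_1 = floor((15 + 15)/13) = 2.
  m_2 = 13*2 - 15 = 11, d_2 = (238 - 11^2)/13 = 117/13 = 9, a_2 = floor((15 + 11)/9) = 2.
  m_3 = 9*2 - 11 = 7, d_3 = (238 - 7^2)/9 = 189/9 = 21, a_3 = floor((15 + 7)/21) = 1.
  m_4 = 21*1 - 7 = 14, d_4 = (238 - 14^2)/21 = 42/21 = 2, a_4 = floor((15 + 14)/2) = 14.
  m_5 = 2*14 - 14 = 14, d_5 = (238 - 14^2)/2 = 42/2 = 21, a_5 = floor((15 + 14)/21) = 1.
  m_6 = 21*1 - 14 = 7, d_6 = (238 - 7^2)/21 = 189/21 = 9, a_6 = floor((15 + 7)/9) = 2.
  m_7 = 9*2 - 7 = 11, d_7 = (238 - 11^2)/9 = 117/9 = 13, a_7 = floor((15 + 11)/13) = 2.
  m_8 = 13*2 - 11 = 15, d_8 = (238 - 15^2)/13 = 13/13 = 1, a_8 = floor((15 + 15)/1) = 30.
  m_9 = 1*30 - 15 = 15, d_9 = (238 - 15^2)/1 = 13/1 = 13: (m_9, d_9) = (m_1, d_1) = (15, 13), so from here the quotients repeat a_1, ..., a_8; the period length is 8.
Hence the expansion of sqrt(238) is a_0 = 15 followed by the repeating block 2, 2, 1, 14, 1, 2, 2, 30 (period 8).

[15; (2, 2, 1, 14, 1, 2, 2, 30)]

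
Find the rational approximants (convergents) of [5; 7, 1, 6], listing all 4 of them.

Using the convergent recurrence p_i = a_i*p_{i-1} + p_{i-2}, q_i = a_i*q_{i-1} + q_{i-2} with p_{-2}=0, p_{-1}=1, q_{-2}=1, q_{-1}=0:
  i=0: a_0=5, p_0 = 5*1 + 0 = 5, q_0 = 5*0 + 1 = 1.
  i=1: a_1=7, p_1 = 7*5 + 1 = 36, q_1 = 7*1 + 0 = 7.
  i=2: a_2=1, p_2 = 1*36 + 5 = 41, q_2 = 1*7 + 1 = 8.
  i=3: a_3=6, p_3 = 6*41 + 36 = 282, q_3 = 6*8 + 7 = 55.

5/1, 36/7, 41/8, 282/55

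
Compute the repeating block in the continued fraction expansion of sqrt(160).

[12; (1, 1, 1, 5, 1, 1, 1, 24)]

Write x_i = (sqrt(160) + m_i)/d_i with (m_0, d_0) = (0, 1). a_0 = floor(sqrt(160)) = 12, since 12^2 = 144 <= 160 < 169 = 13^2.
Iterate m_{i+1} = d_i*a_i - m_i, d_{i+1} = (160 - m_{i+1}^2)/d_i, a_{i+1} = floor((a_0 + m_{i+1})/d_{i+1}):
  m_1 = 1*12 - 0 = 12, d_1 = (160 - 12^2)/1 = 16/1 = 16, a_1 = floor((12 + 12)/16) = 1.
  m_2 = 16*1 - 12 = 4, d_2 = (160 - 4^2)/16 = 144/16 = 9, a_2 = floor((12 + 4)/9) = 1.
  m_3 = 9*1 - 4 = 5, d_3 = (160 - 5^2)/9 = 135/9 = 15, a_3 = floor((12 + 5)/15) = 1.
  m_4 = 15*1 - 5 = 10, d_4 = (160 - 10^2)/15 = 60/15 = 4, a_4 = floor((12 + 10)/4) = 5.
  m_5 = 4*5 - 10 = 10, d_5 = (160 - 10^2)/4 = 60/4 = 15, a_5 = floor((12 + 10)/15) = 1.
  m_6 = 15*1 - 10 = 5, d_6 = (160 - 5^2)/15 = 135/15 = 9, a_6 = floor((12 + 5)/9) = 1.
  m_7 = 9*1 - 5 = 4, d_7 = (160 - 4^2)/9 = 144/9 = 16, a_7 = floor((12 + 4)/16) = 1.
  m_8 = 16*1 - 4 = 12, d_8 = (160 - 12^2)/16 = 16/16 = 1, a_8 = floor((12 + 12)/1) = 24.
  m_9 = 1*24 - 12 = 12, d_9 = (160 - 12^2)/1 = 16/1 = 16: (m_9, d_9) = (m_1, d_1) = (12, 16), so from here the quotients repeat a_1, ..., a_8; the period length is 8.
Hence the expansion of sqrt(160) is a_0 = 12 followed by the repeating block 1, 1, 1, 5, 1, 1, 1, 24 (period 8).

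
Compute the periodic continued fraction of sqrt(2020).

[44; (1, 16, 1, 88)]

Write x_i = (sqrt(2020) + m_i)/d_i with (m_0, d_0) = (0, 1). a_0 = floor(sqrt(2020)) = 44, since 44^2 = 1936 <= 2020 < 2025 = 45^2.
Iterate m_{i+1} = d_i*a_i - m_i, d_{i+1} = (2020 - m_{i+1}^2)/d_i, a_{i+1} = floor((a_0 + m_{i+1})/d_{i+1}):
  m_1 = 1*44 - 0 = 44, d_1 = (2020 - 44^2)/1 = 84/1 = 84, a_1 = floor((44 + 44)/84) = 1.
  m_2 = 84*1 - 44 = 40, d_2 = (2020 - 40^2)/84 = 420/84 = 5, a_2 = floor((44 + 40)/5) = 16.
  m_3 = 5*16 - 40 = 40, d_3 = (2020 - 40^2)/5 = 420/5 = 84, a_3 = floor((44 + 40)/84) = 1.
  m_4 = 84*1 - 40 = 44, d_4 = (2020 - 44^2)/84 = 84/84 = 1, a_4 = floor((44 + 44)/1) = 88.
  m_5 = 1*88 - 44 = 44, d_5 = (2020 - 44^2)/1 = 84/1 = 84: (m_5, d_5) = (m_1, d_1) = (44, 84), so from here the quotients repeat a_1, ..., a_4; the period length is 4.
Hence the expansion of sqrt(2020) is a_0 = 44 followed by the repeating block 1, 16, 1, 88 (period 4).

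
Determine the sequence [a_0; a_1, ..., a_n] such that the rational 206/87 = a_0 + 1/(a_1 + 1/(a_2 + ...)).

[2; 2, 1, 2, 1, 1, 4]

Run the Euclidean algorithm on 206 and 87; the successive quotients are the partial quotients a_0, a_1, ... (each step inverts the fractional part left over by the previous one):
  206 = 2*87 + 32, so a_0 = 2.
  87 = 2*32 + 23, so a_1 = 2.
  32 = 1*23 + 9, so a_2 = 1.
  23 = 2*9 + 5, so a_3 = 2.
  9 = 1*5 + 4, so a_4 = 1.
  5 = 1*4 + 1, so a_5 = 1.
  4 = 4*1 + 0, so a_6 = 4.
The remainder reaches 0 after 7 divisions, so the expansion has 7 partial quotients, read off in order.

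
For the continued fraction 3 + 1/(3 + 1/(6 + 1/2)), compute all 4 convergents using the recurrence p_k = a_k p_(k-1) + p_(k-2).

Using the convergent recurrence p_i = a_i*p_{i-1} + p_{i-2}, q_i = a_i*q_{i-1} + q_{i-2} with p_{-2}=0, p_{-1}=1, q_{-2}=1, q_{-1}=0:
  i=0: a_0=3, p_0 = 3*1 + 0 = 3, q_0 = 3*0 + 1 = 1.
  i=1: a_1=3, p_1 = 3*3 + 1 = 10, q_1 = 3*1 + 0 = 3.
  i=2: a_2=6, p_2 = 6*10 + 3 = 63, q_2 = 6*3 + 1 = 19.
  i=3: a_3=2, p_3 = 2*63 + 10 = 136, q_3 = 2*19 + 3 = 41.

3/1, 10/3, 63/19, 136/41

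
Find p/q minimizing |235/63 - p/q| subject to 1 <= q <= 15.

41/11

Expand x = 235/63 as a continued fraction with the Euclidean algorithm:
  235 = 3*63 + 46, so a_0 = 3.
  63 = 1*46 + 17, so a_1 = 1.
  46 = 2*17 + 12, so a_2 = 2.
  17 = 1*12 + 5, so a_3 = 1.
  12 = 2*5 + 2, so a_4 = 2.
  5 = 2*2 + 1, so a_5 = 2.
  2 = 2*1 + 0, so a_6 = 2.
so x = [3; 1, 2, 1, 2, 2, 2].
Convergents (p_i = a_i*p_{i-1} + p_{i-2}, q_i = a_i*q_{i-1} + q_{i-2} with p_{-2}=0, p_{-1}=1, q_{-2}=1, q_{-1}=0), until the denominator exceeds 15:
  i=0: a_0=3, p_0 = 3*1 + 0 = 3, q_0 = 3*0 + 1 = 1.
  i=1: a_1=1, p_1 = 1*3 + 1 = 4, q_1 = 1*1 + 0 = 1.
  i=2: a_2=2, p_2 = 2*4 + 3 = 11, q_2 = 2*1 + 1 = 3.
  i=3: a_3=1, p_3 = 1*11 + 4 = 15, q_3 = 1*3 + 1 = 4.
  i=4: a_4=2, p_4 = 2*15 + 11 = 41, q_4 = 2*4 + 3 = 11.
  i=5: a_5=2, p_5 = 2*41 + 15 = 97, q_5 = 2*11 + 4 = 26.
q_5 = 26 > 15, so the last convergent with denominator <= 15 is p_4/q_4 = 41/11.
The closest fraction with denominator <= 15 is either p_4/q_4 or the intermediate fraction (k*p_4 + p_3)/(k*q_4 + q_3) with the largest k >= 1 whose denominator stays <= 15; these approach x as k grows, and every other convergent or intermediate fraction in range is farther away.
Largest k: floor((15 - q_3)/q_4) = floor((15 - 4)/11) = 1.
That gives (1*41 + 15)/(1*11 + 4) = 56/15.
Compare the errors: |x - 41/11| = |235*11 - 41*63|/(63*11) = 2/693, and |x - 56/15| = |235*15 - 56*63|/(63*15) = 3/945.
Cross-multiplying, 2*945 = 1890 < 2079 = 3*693, so 2/693 is smaller: the convergent 41/11 is closer to x than 56/15.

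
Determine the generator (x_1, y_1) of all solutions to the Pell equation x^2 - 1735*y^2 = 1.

(x, y) = (3124, 75)

First expand sqrt(1735) as a continued fraction. With x_i = (sqrt(1735) + m_i)/d_i and (m_0, d_0) = (0, 1): a_0 = floor(sqrt(1735)) = 41, since 41^2 = 1681 <= 1735 < 1764 = 42^2.
Iterate m_{i+1} = d_i*a_i - m_i, d_{i+1} = (1735 - m_{i+1}^2)/d_i, a_{i+1} = floor((a_0 + m_{i+1})/d_{i+1}):
  m_1 = 1*41 - 0 = 41, d_1 = (1735 - 41^2)/1 = 54/1 = 54, a_1 = floor((41 + 41)/54) = 1.
  m_2 = 54*1 - 41 = 13, d_2 = (1735 - 13^2)/54 = 1566/54 = 29, a_2 = floor((41 + 13)/29) = 1.
  m_3 = 29*1 - 13 = 16, d_3 = (1735 - 16^2)/29 = 1479/29 = 51, a_3 = floor((41 + 16)/51) = 1.
  m_4 = 51*1 - 16 = 35, d_4 = (1735 - 35^2)/51 = 510/51 = 10, a_4 = floor((41 + 35)/10) = 7.
  m_5 = 10*7 - 35 = 35, d_5 = (1735 - 35^2)/10 = 510/10 = 51, a_5 = floor((41 + 35)/51) = 1.
  m_6 = 51*1 - 35 = 16, d_6 = (1735 - 16^2)/51 = 1479/51 = 29, a_6 = floor((41 + 16)/29) = 1.
  m_7 = 29*1 - 16 = 13, d_7 = (1735 - 13^2)/29 = 1566/29 = 54, a_7 = floor((41 + 13)/54) = 1.
  m_8 = 54*1 - 13 = 41, d_8 = (1735 - 41^2)/54 = 54/54 = 1, a_8 = floor((41 + 41)/1) = 82.
  m_9 = 1*82 - 41 = 41, d_9 = (1735 - 41^2)/1 = 54/1 = 54: (m_9, d_9) = (m_1, d_1) = (41, 54), so from here the quotients repeat a_1, ..., a_8; the period length is 8.
So sqrt(1735) = [41; (1, 1, 1, 7, 1, 1, 1, 82)] with period length k = 8.
k is even, so the fundamental solution of x^2 - 1735y^2 = 1 is (p_{k-1}, q_{k-1}) = (p_7, q_7); compute convergents through index 7.
Convergents (p_i = a_i*p_{i-1} + p_{i-2}, q_i = a_i*q_{i-1} + q_{i-2} with p_{-2}=0, p_{-1}=1, q_{-2}=1, q_{-1}=0):
  i=0: a_0=41, p_0 = 41*1 + 0 = 41, q_0 = 41*0 + 1 = 1.
  i=1: a_1=1, p_1 = 1*41 + 1 = 42, q_1 = 1*1 + 0 = 1.
  i=2: a_2=1, p_2 = 1*42 + 41 = 83, q_2 = 1*1 + 1 = 2.
  i=3: a_3=1, p_3 = 1*83 + 42 = 125, q_3 = 1*2 + 1 = 3.
  i=4: a_4=7, p_4 = 7*125 + 83 = 958, q_4 = 7*3 + 2 = 23.
  i=5: a_5=1, p_5 = 1*958 + 125 = 1083, q_5 = 1*23 + 3 = 26.
  i=6: a_6=1, p_6 = 1*1083 + 958 = 2041, q_6 = 1*26 + 23 = 49.
  i=7: a_7=1, p_7 = 1*2041 + 1083 = 3124, q_7 = 1*49 + 26 = 75.
Check: 3124^2 - 1735*75^2 = 9759376 - 9759375 = 1, so (x, y) = (3124, 75) solves the equation, and by the theorem it is the least positive solution.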